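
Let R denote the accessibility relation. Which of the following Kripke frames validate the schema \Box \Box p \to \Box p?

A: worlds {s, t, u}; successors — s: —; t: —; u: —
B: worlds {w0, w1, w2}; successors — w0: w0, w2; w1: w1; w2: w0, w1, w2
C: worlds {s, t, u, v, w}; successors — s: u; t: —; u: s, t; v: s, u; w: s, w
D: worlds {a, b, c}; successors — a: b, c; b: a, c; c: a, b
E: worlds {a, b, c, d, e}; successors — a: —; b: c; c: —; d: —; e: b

A, B, D

The schema corresponds to density: \forall x \forall y (Rxy \to \exists z (Rxz \wedge Rzy)).
A: satisfies the condition.
B: satisfies the condition.
C: fails — Rut but no z with Ruz and Rzt.
D: satisfies the condition.
E: fails — Rbc but no z with Rbz and Rzc.
Valid on: A, B, D.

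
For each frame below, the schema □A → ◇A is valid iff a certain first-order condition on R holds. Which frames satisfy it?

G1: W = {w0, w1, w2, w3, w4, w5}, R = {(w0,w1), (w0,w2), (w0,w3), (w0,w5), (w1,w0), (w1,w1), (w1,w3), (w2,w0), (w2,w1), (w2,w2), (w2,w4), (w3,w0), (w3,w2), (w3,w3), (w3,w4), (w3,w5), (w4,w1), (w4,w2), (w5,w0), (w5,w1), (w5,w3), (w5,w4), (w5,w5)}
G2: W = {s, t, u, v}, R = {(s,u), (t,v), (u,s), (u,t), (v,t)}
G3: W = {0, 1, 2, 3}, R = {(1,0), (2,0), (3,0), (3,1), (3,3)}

The schema corresponds to seriality: ∀x ∃y Rxy.
G1: satisfies the condition.
G2: satisfies the condition.
G3: fails — world 0 has no successor.
Valid on: G1, G2.

G1, G2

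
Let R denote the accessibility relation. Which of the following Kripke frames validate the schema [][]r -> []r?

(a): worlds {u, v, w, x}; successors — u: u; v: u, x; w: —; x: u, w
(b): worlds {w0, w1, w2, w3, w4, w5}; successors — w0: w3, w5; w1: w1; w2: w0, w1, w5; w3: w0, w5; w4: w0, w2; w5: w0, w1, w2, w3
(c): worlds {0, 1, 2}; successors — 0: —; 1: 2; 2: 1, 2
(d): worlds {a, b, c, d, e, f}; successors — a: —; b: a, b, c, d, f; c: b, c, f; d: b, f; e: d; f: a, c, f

(c)

The schema corresponds to density: forall x forall y (Rxy -> exists z (Rxz & Rzy)).
(a): fails — Rxw but no z with Rxz and Rzw.
(b): fails — Rw5w2 but no z with Rw5z and Rzw2.
(c): satisfies the condition.
(d): fails — Red but no z with Rez and Rzd.
Valid on: (c).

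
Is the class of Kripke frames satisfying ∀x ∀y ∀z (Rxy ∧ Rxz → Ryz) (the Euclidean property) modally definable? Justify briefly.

Definable; ◇p → □◇p defines it

Yes: it is the Euclidean property, defined by the 5 schema ◇p → □◇p.
Suppose ◇p→□◇p is valid. Take Rxy, Rxz and set V(p)={y}. Then ◇p at x, so □◇p at x, so ◇p at z, so some w with Rzw has p; w=y, i.e. Rzy. By symmetry of the argument, Ryz.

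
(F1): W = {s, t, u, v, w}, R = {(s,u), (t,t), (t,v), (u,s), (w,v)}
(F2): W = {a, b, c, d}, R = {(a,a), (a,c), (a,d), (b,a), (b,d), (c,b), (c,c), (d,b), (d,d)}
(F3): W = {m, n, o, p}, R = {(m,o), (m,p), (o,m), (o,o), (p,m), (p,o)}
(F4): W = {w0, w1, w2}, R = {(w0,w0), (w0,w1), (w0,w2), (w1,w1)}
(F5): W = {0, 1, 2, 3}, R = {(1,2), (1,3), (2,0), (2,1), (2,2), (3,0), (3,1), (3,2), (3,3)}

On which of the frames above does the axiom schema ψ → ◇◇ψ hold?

The schema corresponds to a generalized confluence (Geach) condition: ∀x ∃w (x = w ∧ xR²w).
(F1): fails — at v but no w* with v=w* and vR²w*.
(F2): satisfies the condition.
(F3): fails — at n but no w with n=w and nR²w.
(F4): fails — at w2 but no w with w2=w and w2R²w.
(F5): fails — at 0 but no w with 0=w and 0R²w.

(F2)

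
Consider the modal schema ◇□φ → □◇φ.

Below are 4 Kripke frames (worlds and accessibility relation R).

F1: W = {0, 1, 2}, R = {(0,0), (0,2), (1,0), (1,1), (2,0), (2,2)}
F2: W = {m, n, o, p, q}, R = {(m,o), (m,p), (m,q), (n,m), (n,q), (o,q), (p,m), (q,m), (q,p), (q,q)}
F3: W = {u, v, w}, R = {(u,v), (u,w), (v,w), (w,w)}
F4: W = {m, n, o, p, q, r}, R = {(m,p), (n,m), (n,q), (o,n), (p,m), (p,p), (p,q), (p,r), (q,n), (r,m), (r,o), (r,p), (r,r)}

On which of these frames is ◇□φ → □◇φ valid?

F1, F3

Frame correspondent (Sahlqvist): ∀x ∀y ∀z (Rxy ∧ Rxz → ∃w (Ryw ∧ Rzw)) — i.e. convergence.
F1: satisfies the condition.
F2: fails — Rmo and Rmp but o and p have no common successor.
F3: satisfies the condition.
F4: fails — Rnq and Rnm but q and m have no common successor.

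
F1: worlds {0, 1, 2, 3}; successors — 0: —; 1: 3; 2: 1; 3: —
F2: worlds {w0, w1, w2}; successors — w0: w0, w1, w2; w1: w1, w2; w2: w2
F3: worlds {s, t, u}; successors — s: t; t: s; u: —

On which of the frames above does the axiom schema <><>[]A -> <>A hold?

F2, F3

This is the axiom for a generalized confluence (Geach) condition; its first-order frame correspondent is forall x forall y (x R^2 y -> exists w (yRw & xRw)).
F1: fails — 2R²3 but no w with 3Rw and 2Rw.
F2: holds.
F3: holds.
Valid on: F2, F3.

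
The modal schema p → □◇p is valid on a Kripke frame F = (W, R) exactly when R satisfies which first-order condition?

symmetry: ∀x ∀y (Rxy → Ryx)

This is the B axiom.
Its frame correspondent is symmetry — ∀x ∀y (Rxy → Ryx).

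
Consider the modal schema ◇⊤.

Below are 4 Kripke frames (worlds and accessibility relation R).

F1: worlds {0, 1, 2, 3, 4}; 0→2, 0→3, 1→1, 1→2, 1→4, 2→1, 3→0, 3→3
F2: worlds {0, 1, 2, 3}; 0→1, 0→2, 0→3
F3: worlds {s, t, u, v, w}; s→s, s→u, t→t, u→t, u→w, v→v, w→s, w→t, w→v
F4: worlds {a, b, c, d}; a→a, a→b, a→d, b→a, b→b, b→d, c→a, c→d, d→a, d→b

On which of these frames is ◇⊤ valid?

F3, F4

This is the axiom for seriality; its first-order frame correspondent is ∀x ∃y Rxy.
F1: fails — world 4 has no successor.
F2: fails — world 1 has no successor.
F3: holds.
F4: holds.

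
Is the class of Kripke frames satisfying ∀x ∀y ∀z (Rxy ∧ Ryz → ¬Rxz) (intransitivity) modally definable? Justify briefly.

Not modally definable

Modal frame validity is preserved under surjective bounded morphisms.
The 5-cycle (worlds w0,w1,w2,w3,w4 with w0→w1→w2→w3→w4→w0) is intransitive. Mapping every world to a single reflexive point • is a surjective bounded morphism; the reflexive point is not intransitive (R••∧R•• but R••).
So no modal formula (or set of formulas) defines exactly the intransitive frames.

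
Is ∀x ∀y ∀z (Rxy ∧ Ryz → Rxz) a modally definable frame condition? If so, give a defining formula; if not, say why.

Yes — defined by □r → □□r

The condition is transitivity. A defining modal formula is □r → □□r.
Suppose □r→□□r is valid. Take Rxy, Ryz and set V(r)={w : Rxw}. Then □r at x, so □□r at x, so □r at y, so r at z, i.e. Rxz.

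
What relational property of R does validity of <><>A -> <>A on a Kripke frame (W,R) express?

Equivalently (dual form): □A → □□A.
Suppose □A→□□A is valid. Take Rxy, Ryz and set V(A)={w : Rxw}. Then □A at x, so □□A at x, so □A at y, so A at z, i.e. Rxz.
The converse is a direct semantic check.
Frame condition: forall x forall y forall z (Rxy & Ryz -> Rxz).

transitivity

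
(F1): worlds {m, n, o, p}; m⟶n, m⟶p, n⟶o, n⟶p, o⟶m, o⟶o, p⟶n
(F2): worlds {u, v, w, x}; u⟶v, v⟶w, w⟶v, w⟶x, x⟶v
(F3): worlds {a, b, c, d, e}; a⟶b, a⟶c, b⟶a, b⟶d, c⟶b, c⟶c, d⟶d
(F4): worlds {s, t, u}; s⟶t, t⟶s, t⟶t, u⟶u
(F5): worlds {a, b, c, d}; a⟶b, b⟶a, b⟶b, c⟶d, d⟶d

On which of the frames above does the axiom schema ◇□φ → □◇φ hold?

The schema corresponds to convergence: ∀x ∀y ∀z (Rxy ∧ Rxz → ∃w (Ryw ∧ Rzw)).
(F1): fails — Rmn and Rmp but n and p have no common successor.
(F2): fails — Rwx and Rwv but x and v have no common successor.
(F3): fails — Rab and Rac but b and c have no common successor.
(F4): satisfies the condition.
(F5): satisfies the condition.

(F4), (F5)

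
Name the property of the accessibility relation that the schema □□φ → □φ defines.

Density

This is the C4 axiom.
Its frame correspondent is density — ∀x ∀y (Rxy → ∃z (Rxz ∧ Rzy)).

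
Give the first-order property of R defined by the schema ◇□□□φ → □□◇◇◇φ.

This is a Sahlqvist (Geach-type) schema ◇^1□^3φ → □^2◇^3φ.
Minimal-valuation argument: fix x; take any y with xR^1y and any z with xR^2z. Set V(φ) to the set of worlds R-reachable from y in exactly 3 steps. Then □^3φ holds at y, so the antecedent holds at x; validity forces ◇^3φ at z, giving a w with zR^3w and yR^3w.
First-order correspondent: ∀x ∀y ∀z ((xRy ∧ xR²z) → ∃w (yR³w ∧ zR³w)).

∀x ∀y ∀z ((xRy ∧ xR²z) → ∃w (yR³w ∧ zR³w))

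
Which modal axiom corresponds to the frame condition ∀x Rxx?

□ψ → ψ

The condition is reflexivity. The T schema □ψ → ψ defines it.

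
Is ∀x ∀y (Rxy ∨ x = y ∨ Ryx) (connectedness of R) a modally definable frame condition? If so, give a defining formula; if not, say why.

No — not modally definable

If a class were modally definable it would be closed under disjoint unions (Goldblatt–Thomason).
Take 4 disjoint single-world reflexive frames: each is trivially connected, but their disjoint union has 4 worlds with no edge between distinct components, so it is not connected.
So the class is not modally definable.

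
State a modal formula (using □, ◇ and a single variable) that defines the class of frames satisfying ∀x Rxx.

The condition is reflexivity. The T schema □s → s defines it.

□s → s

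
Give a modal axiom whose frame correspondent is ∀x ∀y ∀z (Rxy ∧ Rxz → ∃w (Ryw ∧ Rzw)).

The condition is convergence. The .2 schema ◇□p → □◇p defines it.
Suppose ◇□p→□◇p is valid. Take Rxy, Rxz and set V(p)={w : Ryw}. Then □p at y so ◇□p at x, so □◇p at x, so ◇p at z, giving w with Rzw and Ryw.

◇□p → □◇p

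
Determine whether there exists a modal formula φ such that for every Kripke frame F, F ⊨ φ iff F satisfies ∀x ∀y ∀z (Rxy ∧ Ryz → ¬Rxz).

If a class were modally definable it would be closed under surjective bounded morphisms (Goldblatt–Thomason).
The 3-cycle (worlds a,b,c with a→b→c→a) is intransitive. Mapping every world to a single reflexive point • is a surjective bounded morphism; the reflexive point is not intransitive (R••∧R•• but R••).
Hence intransitivity is not modally definable.

No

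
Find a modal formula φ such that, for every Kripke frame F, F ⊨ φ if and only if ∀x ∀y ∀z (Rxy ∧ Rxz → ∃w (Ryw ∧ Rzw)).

This is convergence; the standard corresponding axiom is .2: ◇□r → □◇r.
Suppose ◇□r→□◇r is valid. Take Rxy, Rxz and set V(r)={w : Ryw}. Then □r at y so ◇□r at x, so □◇r at x, so ◇r at z, giving w with Rzw and Ryw.

◇□r → □◇r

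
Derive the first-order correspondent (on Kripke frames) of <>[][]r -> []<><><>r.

forall x forall y forall z ((xRy & xRz) -> exists w (y R^2 w & z R^3 w))

This is a Sahlqvist (Geach-type) schema ◇^1□^2r → □^1◇^3r.
First-order correspondent: forall x forall y forall z ((xRy & xRz) -> exists w (y R^2 w & z R^3 w)).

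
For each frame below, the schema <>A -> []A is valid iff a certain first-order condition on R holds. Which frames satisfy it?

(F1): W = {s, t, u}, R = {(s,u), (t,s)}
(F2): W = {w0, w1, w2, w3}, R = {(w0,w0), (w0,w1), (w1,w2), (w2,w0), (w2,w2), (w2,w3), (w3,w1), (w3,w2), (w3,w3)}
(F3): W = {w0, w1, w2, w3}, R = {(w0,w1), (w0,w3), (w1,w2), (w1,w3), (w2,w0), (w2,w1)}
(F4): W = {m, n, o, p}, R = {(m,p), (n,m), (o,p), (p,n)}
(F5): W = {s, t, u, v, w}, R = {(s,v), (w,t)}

(F1), (F4), (F5)

The schema corresponds to partial functionality: forall x forall y forall z (Rxy & Rxz -> y = z).
(F1): satisfies the condition.
(F2): fails — w0 sees both w0 and w1.
(F3): fails — w0 sees both w1 and w3.
(F4): satisfies the condition.
(F5): satisfies the condition.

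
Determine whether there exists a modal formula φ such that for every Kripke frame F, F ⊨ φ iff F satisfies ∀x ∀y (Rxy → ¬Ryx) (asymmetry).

Not definable by any modal formula

Modal frame validity is preserved under surjective bounded morphisms.
The 3-cycle (worlds s,t,u with s→t→u→s) is asymmetric. Mapping every world to a single reflexive point • is a surjective bounded morphism, and the reflexive point is not asymmetric (R•• but asymmetry requires ¬R••).
Hence asymmetry is not modally definable.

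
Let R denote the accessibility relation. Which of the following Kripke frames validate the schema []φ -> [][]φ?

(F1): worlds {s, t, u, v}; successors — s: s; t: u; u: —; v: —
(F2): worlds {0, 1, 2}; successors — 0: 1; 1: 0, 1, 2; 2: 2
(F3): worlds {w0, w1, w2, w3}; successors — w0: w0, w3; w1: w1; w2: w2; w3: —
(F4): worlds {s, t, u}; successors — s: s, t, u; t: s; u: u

(F1), (F3)

Frame correspondent (Sahlqvist): forall x forall y forall z (Rxy & Ryz -> Rxz) — i.e. transitivity.
(F1): holds.
(F2): fails — R01 and R10 but not R00.
(F3): holds.
(F4): fails — Rts and Rsu but not Rtu.
Valid on: (F1), (F3).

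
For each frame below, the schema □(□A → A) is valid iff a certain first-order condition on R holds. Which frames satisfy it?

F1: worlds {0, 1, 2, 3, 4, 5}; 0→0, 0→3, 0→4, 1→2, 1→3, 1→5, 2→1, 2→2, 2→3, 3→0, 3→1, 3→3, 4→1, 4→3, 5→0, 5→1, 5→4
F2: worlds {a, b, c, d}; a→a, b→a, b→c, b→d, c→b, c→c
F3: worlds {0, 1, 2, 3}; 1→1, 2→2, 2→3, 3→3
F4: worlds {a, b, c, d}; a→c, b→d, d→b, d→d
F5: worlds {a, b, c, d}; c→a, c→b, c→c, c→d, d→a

This is the axiom for shift-reflexivity; its first-order frame correspondent is ∀x ∀y (Rxy → Ryy).
F1: fails — R31 but not R11.
F2: fails — Rcb but not Rbb.
F3: condition met.
F4: fails — Rdb but not Rbb.
F5: fails — Rcd but not Rdd.

F3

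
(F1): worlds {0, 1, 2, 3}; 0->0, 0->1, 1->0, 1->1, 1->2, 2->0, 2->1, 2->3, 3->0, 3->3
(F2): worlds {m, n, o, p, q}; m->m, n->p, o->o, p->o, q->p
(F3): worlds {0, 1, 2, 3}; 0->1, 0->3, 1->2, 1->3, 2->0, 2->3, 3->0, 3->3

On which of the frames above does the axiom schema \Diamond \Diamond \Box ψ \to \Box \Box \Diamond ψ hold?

(F1), (F2), (F3)

The schema corresponds to a generalized confluence (Geach) condition: \forall x \forall y \forall z ((x R^2 y \wedge x R^2 z) \to \exists w (yRw \wedge zRw)).
(F1): ✓.
(F2): ✓.
(F3): ✓.
Valid on: (F1), (F2), (F3).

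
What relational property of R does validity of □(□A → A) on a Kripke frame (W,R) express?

Suppose □(□A→A) is valid. Take Rxy and set V(A)={w : Ryw}. Then at y, □A holds; since □(□A→A) at x, □A→A at y, so A at y, i.e. Ryy.
Conversely, any frame satisfying ∀x ∀y (Rxy → Ryy) validates the schema.
So the correspondent is shift-reflexivity.

Shift-reflexivity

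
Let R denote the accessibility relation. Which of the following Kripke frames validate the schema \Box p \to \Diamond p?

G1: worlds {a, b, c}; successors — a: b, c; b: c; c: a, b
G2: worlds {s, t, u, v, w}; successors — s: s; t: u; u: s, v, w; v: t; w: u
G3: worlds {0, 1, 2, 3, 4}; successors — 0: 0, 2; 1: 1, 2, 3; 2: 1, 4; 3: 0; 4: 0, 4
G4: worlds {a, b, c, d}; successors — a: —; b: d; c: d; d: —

G1, G2, G3

The schema corresponds to seriality: \forall x \exists y Rxy.
G1: holds.
G2: holds.
G3: holds.
G4: fails — world a has no successor.
Valid on: G1, G2, G3.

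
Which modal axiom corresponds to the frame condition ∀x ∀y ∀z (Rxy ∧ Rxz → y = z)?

◇r → □r

A defining formula is ◇r → □r (the CD axiom).
Suppose ◇r→□r is valid. Take Rxy, Rxz and set V(r)={y}. Then ◇r at x, so □r at x, so r at z, i.e. z=y.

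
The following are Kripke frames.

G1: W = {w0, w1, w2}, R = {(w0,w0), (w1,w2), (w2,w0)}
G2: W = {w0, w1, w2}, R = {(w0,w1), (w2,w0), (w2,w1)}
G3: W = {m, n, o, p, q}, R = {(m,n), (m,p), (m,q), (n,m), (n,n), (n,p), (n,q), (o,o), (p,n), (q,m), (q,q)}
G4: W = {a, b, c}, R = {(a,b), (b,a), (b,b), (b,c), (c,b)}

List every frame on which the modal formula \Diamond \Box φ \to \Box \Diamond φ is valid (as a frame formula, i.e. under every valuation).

G1, G4

This is the axiom for convergence; its first-order frame correspondent is \forall x \forall y \forall z (Rxy \wedge Rxz \to \exists w (Ryw \wedge Rzw)).
G1: holds.
G2: fails — Rw0w1 and Rw0w1 but w1 and w1 have no common successor.
G3: fails — Rmq and Rmp but q and p have no common successor.
G4: holds.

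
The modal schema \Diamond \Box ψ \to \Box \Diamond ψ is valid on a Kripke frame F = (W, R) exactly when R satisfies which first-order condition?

Suppose ◇□ψ→□◇ψ is valid. Take Rxy, Rxz and set V(ψ)={w : Ryw}. Then □ψ at y so ◇□ψ at x, so □◇ψ at x, so ◇ψ at z, giving w with Rzw and Ryw.
Conversely, any frame satisfying \forall x \forall y \forall z (Rxy \wedge Rxz \to \exists w (Ryw \wedge Rzw)) validates the schema.
Frame condition: \forall x \forall y \forall z (Rxy \wedge Rxz \to \exists w (Ryw \wedge Rzw)).

convergence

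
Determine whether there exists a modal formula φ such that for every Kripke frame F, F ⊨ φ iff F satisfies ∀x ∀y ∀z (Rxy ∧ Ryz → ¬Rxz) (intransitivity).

Modal frame validity is preserved under surjective bounded morphisms.
The 3-cycle (worlds s,t,u with s→t→u→s) is intransitive. Mapping every world to a single reflexive point • is a surjective bounded morphism; the reflexive point is not intransitive (R••∧R•• but R••).
So the class is not modally definable.

No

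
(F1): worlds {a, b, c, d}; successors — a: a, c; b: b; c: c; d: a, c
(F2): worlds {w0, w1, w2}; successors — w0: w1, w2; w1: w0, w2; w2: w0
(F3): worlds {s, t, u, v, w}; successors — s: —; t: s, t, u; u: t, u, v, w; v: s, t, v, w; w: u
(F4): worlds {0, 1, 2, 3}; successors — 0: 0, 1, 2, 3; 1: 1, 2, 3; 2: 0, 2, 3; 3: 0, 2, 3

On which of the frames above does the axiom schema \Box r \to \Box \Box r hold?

Frame correspondent (Sahlqvist): \forall x \forall y \forall z (Rxy \wedge Ryz \to Rxz) — i.e. transitivity.
(F1): condition met.
(F2): fails — Rw1w0 and Rw0w1 but not Rw1w1.
(F3): fails — Ruv and Rvs but not Rus.
(F4): fails — R12 and R20 but not R10.
Valid on: (F1).

(F1)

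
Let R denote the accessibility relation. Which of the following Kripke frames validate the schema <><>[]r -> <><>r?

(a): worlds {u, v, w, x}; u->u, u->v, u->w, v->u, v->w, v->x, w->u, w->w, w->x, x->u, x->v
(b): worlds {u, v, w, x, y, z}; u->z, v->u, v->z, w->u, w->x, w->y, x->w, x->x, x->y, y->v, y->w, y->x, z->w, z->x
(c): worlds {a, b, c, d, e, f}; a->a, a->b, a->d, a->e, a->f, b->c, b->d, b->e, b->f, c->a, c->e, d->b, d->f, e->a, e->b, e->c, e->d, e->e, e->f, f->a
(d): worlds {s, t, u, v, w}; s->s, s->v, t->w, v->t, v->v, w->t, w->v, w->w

Frame correspondent (Sahlqvist): forall x forall y (x R^2 y -> exists w (yRw & x R^2 w)) — i.e. a generalized confluence (Geach) condition.
(a): satisfies the condition.
(b): fails — xR²u but no t with uRt and xR²t.
(c): satisfies the condition.
(d): fails — sR²t but no w* with tRw* and sR²w*.
Valid on: (a), (c).

(a), (c)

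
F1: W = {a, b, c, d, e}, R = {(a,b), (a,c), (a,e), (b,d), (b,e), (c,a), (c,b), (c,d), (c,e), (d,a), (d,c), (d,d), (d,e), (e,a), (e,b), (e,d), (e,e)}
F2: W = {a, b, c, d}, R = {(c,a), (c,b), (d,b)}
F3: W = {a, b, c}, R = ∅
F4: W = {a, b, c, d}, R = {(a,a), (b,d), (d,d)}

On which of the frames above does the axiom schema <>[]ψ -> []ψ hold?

This is the axiom for the Euclidean property; its first-order frame correspondent is forall x forall y forall z (Rxy & Rxz -> Ryz).
F1: fails — Rab and Rab but not Rbb.
F2: fails — Rca and Rca but not Raa.
F3: condition met.
F4: condition met.
Valid on: F3, F4.

F3, F4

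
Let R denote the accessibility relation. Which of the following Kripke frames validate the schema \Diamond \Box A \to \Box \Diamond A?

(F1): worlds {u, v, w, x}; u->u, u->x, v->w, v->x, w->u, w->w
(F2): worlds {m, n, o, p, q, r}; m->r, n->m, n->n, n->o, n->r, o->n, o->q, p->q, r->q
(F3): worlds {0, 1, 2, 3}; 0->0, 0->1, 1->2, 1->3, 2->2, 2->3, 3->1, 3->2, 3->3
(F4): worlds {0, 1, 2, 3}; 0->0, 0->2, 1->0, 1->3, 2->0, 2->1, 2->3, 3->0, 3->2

(F4)

This is the axiom for convergence; its first-order frame correspondent is \forall x \forall y \forall z (Rxy \wedge Rxz \to \exists w (Ryw \wedge Rzw)).
(F1): fails — Ruu and Rux but u and x have no common successor.
(F2): fails — Rnn and Rnr but n and r have no common successor.
(F3): fails — R00 and R01 but 0 and 1 have no common successor.
(F4): condition met.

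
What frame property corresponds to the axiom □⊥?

emptiness of R: ∀x ∀y ¬Rxy

□⊥ is valid iff no world has any successor (otherwise □⊥ fails at any world with one).
The converse is a direct semantic check.
Frame condition: ∀x ∀y ¬Rxy.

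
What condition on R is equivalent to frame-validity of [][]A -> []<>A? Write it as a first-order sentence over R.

This is a Sahlqvist (Geach-type) schema ◇^0□^2A → □^1◇^1A.
Minimal-valuation argument: fix x; take any y with xR^0y and any z with xR^1z. Set V(A) to the set of worlds R-reachable from y in exactly 2 steps. Then □^2A holds at y, so the antecedent holds at x; validity forces ◇^1A at z, giving a w with zR^1w and yR^2w.
First-order correspondent: forall x forall z (xRz -> exists w (x R^2 w & zRw)).

forall x forall z (xRz -> exists w (x R^2 w & zRw))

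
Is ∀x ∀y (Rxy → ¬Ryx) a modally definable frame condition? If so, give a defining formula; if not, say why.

Not definable by any modal formula

If a class were modally definable it would be closed under surjective bounded morphisms (Goldblatt–Thomason).
The 5-cycle (worlds 0,1,2,3,4 with 0→1→2→3→4→0) is asymmetric. Mapping every world to a single reflexive point • is a surjective bounded morphism, and the reflexive point is not asymmetric (R•• but asymmetry requires ¬R••).
So the class is not modally definable.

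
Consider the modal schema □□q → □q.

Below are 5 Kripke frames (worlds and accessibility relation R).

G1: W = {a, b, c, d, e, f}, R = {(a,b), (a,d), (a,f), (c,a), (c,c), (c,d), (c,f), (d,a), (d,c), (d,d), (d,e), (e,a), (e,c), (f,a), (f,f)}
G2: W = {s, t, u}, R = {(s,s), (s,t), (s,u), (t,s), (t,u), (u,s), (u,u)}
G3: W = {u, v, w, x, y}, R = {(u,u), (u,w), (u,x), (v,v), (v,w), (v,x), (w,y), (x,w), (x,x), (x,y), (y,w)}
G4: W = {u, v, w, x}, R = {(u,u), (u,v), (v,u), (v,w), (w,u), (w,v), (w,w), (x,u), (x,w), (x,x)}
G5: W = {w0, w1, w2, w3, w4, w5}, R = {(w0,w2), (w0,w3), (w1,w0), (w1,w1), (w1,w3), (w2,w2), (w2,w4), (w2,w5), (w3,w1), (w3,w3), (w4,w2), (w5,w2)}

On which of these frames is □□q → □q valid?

G2, G4, G5

Frame correspondent (Sahlqvist): ∀x ∀y (Rxy → ∃z (Rxz ∧ Rzy)) — i.e. density.
G1: fails — Rab but no z with Raz and Rzb.
G2: ✓.
G3: fails — Rwy but no z with Rwz and Rzy.
G4: ✓.
G5: ✓.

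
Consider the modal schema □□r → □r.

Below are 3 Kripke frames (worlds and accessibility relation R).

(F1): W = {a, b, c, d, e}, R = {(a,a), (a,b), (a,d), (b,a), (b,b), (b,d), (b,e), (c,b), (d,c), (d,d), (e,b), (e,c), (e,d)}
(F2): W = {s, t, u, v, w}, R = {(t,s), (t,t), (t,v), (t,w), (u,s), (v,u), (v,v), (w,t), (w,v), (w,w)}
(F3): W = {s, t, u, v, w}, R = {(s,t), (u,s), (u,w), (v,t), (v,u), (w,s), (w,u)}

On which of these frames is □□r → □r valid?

The schema corresponds to density: ∀x ∀y (Rxy → ∃z (Rxz ∧ Rzy)).
(F1): condition met.
(F2): fails — Rus but no z with Ruz and Rzs.
(F3): fails — Ruw but no z with Ruz and Rzw.

(F1)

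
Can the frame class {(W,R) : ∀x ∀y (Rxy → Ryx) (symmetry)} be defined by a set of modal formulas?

The condition is symmetry. A defining modal formula is p → □◇p.
Suppose p→□◇p is valid. Take Rxy and set V(p)={x}. Then p at x, so □◇p at x, so ◇p at y, so some z with Ryz has p; z=x, i.e. Ryx.

Yes — defined by p → □◇p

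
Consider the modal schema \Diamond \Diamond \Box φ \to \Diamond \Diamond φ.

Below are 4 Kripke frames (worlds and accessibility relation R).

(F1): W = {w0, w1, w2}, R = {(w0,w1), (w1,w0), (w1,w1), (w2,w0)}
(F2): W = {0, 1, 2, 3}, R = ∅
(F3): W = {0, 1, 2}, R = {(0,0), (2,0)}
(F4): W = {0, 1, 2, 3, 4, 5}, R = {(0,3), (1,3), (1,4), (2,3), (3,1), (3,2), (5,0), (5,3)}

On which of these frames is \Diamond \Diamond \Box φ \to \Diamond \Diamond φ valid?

(F1), (F2), (F3)

Frame correspondent (Sahlqvist): \forall x \forall y (x R^2 y \to \exists w (yRw \wedge x R^2 w)) — i.e. a generalized confluence (Geach) condition.
(F1): holds.
(F2): holds.
(F3): holds.
(F4): fails — 0R²1 but no w with 1Rw and 0R²w.
Valid on: (F1), (F2), (F3).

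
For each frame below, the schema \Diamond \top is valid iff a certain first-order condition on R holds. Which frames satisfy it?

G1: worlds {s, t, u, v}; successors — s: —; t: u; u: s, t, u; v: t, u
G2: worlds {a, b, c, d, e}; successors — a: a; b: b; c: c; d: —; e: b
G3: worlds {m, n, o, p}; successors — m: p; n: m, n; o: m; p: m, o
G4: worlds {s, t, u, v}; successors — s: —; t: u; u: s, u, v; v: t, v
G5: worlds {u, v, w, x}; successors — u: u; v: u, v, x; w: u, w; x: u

This is the axiom for seriality; its first-order frame correspondent is \forall x \exists y Rxy.
G1: fails — world s has no successor.
G2: fails — world d has no successor.
G3: satisfies the condition.
G4: fails — world s has no successor.
G5: satisfies the condition.

G3, G5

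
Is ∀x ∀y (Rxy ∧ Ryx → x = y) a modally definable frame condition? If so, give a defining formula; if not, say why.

If a class were modally definable it would be closed under surjective bounded morphisms (Goldblatt–Thomason).
The 8-cycle (worlds a,b,c,d,e,f,g,h with a→b→c→d→e→f→g→h→a) is antisymmetric. Sending even-indexed worlds to • and odd-indexed worlds to ∘ is a surjective bounded morphism onto the two-world frame with •↔∘, which is not antisymmetric.
Hence antisymmetry is not modally definable.

Not definable by any modal formula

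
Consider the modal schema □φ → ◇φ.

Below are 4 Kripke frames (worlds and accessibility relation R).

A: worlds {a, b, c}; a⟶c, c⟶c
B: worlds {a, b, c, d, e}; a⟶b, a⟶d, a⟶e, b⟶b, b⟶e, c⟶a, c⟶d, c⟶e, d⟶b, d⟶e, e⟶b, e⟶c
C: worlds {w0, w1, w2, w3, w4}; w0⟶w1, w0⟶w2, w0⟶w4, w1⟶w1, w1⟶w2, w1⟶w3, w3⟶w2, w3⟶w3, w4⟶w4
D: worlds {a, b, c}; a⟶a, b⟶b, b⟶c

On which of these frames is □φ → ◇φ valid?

This is the axiom for seriality; its first-order frame correspondent is ∀x ∃y Rxy.
A: fails — world b has no successor.
B: satisfies the condition.
C: fails — world w2 has no successor.
D: fails — world c has no successor.
Valid on: B.

B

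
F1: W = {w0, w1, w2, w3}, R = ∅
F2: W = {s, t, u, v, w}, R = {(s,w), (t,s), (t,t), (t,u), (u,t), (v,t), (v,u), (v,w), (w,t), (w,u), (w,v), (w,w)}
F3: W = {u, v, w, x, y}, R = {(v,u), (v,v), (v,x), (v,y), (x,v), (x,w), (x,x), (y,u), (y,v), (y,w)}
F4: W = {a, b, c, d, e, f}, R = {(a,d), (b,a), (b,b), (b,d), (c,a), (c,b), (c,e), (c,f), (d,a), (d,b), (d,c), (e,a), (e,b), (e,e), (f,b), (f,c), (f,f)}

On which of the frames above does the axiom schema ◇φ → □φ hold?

F1

The schema corresponds to partial functionality: ∀x ∀y ∀z (Rxy ∧ Rxz → y = z).
F1: ✓.
F2: fails — t sees both s and t.
F3: fails — v sees both u and v.
F4: fails — b sees both a and b.
Valid on: F1.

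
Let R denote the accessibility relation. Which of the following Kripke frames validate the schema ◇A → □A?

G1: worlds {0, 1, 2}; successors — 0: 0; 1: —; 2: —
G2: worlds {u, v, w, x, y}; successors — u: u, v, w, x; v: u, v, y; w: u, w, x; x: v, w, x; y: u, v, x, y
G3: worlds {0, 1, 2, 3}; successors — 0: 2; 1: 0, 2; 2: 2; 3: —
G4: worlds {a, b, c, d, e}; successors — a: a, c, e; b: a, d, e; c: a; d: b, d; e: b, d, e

Frame correspondent (Sahlqvist): ∀x ∀y ∀z (Rxy ∧ Rxz → y = z) — i.e. partial functionality.
G1: holds.
G2: fails — u sees both u and v.
G3: fails — 1 sees both 0 and 2.
G4: fails — a sees both a and c.
Valid on: G1.

G1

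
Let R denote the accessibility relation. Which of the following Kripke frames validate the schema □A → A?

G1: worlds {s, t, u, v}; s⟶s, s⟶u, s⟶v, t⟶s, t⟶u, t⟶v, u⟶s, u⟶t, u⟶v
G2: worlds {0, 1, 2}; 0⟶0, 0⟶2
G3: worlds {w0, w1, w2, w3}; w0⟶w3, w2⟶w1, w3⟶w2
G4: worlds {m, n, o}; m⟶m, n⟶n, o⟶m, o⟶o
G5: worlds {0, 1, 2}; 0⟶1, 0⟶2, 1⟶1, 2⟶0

The schema corresponds to reflexivity: ∀x Rxx.
G1: fails — world t does not see itself.
G2: fails — world 1 does not see itself.
G3: fails — world w0 does not see itself.
G4: ✓.
G5: fails — world 0 does not see itself.

G4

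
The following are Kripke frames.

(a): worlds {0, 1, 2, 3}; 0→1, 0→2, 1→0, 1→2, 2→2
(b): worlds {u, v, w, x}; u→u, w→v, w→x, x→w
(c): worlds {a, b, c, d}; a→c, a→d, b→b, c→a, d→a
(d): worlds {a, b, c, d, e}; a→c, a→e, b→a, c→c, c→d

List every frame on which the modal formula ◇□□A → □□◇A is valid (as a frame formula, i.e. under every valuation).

The schema corresponds to a generalized confluence (Geach) condition: ∀x ∀y ∀z ((xRy ∧ xR²z) → ∃w (yR²w ∧ zRw)).
(a): condition met.
(b): fails — wRv, wR²w but no t with vR²t and wRt.
(c): condition met.
(d): fails — aRc, aR²d but no w with cR²w and dRw.

(a), (c)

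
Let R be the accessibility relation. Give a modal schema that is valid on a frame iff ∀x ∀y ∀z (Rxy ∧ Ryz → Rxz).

□ψ → □□ψ

The condition is transitivity. The 4 schema □ψ → □□ψ defines it.
Suppose □ψ→□□ψ is valid. Take Rxy, Ryz and set V(ψ)={w : Rxw}. Then □ψ at x, so □□ψ at x, so □ψ at y, so ψ at z, i.e. Rxz.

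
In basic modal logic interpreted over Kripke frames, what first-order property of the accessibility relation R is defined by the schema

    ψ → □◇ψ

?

symmetry: ∀x ∀y (Rxy → Ryx)

Suppose ψ→□◇ψ is valid. Take Rxy and set V(ψ)={x}. Then ψ at x, so □◇ψ at x, so ◇ψ at y, so some z with Ryz has ψ; z=x, i.e. Ryx.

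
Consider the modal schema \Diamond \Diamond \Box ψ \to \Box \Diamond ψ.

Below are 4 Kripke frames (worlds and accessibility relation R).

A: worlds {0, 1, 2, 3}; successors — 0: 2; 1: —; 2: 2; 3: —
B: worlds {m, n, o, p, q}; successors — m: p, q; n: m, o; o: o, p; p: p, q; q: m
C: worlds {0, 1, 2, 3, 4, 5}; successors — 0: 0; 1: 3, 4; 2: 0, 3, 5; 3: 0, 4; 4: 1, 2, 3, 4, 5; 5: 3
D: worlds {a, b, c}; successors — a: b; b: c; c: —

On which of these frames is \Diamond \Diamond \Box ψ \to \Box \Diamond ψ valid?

A

The schema corresponds to a generalized confluence (Geach) condition: \forall x \forall y \forall z ((x R^2 y \wedge xRz) \to \exists w (yRw \wedge zRw)).
A: holds.
B: fails — mR²m, mRq but no w with mRw and qRw.
C: fails — 1R²0, 1R4 but no w with 0Rw and 4Rw.
D: fails — aR²c, aRb but no w with cRw and bRw.
Valid on: A.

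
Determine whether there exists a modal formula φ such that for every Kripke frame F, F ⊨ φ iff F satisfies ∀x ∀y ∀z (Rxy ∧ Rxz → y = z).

Yes: it is partial functionality, defined by the CD schema ◇q → □q.
Suppose ◇q→□q is valid. Take Rxy, Rxz and set V(q)={y}. Then ◇q at x, so □q at x, so q at z, i.e. z=y.

Yes, by ◇q → □q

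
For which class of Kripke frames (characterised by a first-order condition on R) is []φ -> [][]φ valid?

Transitivity

Suppose □φ→□□φ is valid. Take Rxy, Ryz and set V(φ)={w : Rxw}. Then □φ at x, so □□φ at x, so □φ at y, so φ at z, i.e. Rxz.
Conversely, on a frame with transitivity the schema holds at every world under every valuation.
Frame condition: forall x forall y forall z (Rxy & Ryz -> Rxz).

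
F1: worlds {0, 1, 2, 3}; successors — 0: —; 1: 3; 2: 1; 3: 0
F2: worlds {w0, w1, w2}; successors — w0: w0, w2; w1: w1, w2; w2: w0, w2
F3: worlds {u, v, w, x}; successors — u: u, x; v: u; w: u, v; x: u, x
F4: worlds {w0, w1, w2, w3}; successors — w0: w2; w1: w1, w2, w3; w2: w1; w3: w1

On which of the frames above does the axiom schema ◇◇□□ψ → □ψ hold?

F4

Frame correspondent (Sahlqvist): ∀x ∀y ∀z ((xR²y ∧ xRz) → ∃w (yR²w ∧ z = w)) — i.e. a generalized confluence (Geach) condition.
F1: fails — 1R²0, 1R3 but no w with 0R²w and 3=w.
F2: fails — w1R²w0, w1Rw1 but no w with w0R²w and w1=w.
F3: fails — wR²u, wRv but no t with uR²t and v=t.
F4: holds.
Valid on: F4.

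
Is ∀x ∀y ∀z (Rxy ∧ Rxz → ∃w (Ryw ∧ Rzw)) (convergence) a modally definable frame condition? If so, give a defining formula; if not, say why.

Yes: it is convergence, defined by the .2 schema ◇□p → □◇p.
Suppose ◇□p→□◇p is valid. Take Rxy, Rxz and set V(p)={w : Ryw}. Then □p at y so ◇□p at x, so □◇p at x, so ◇p at z, giving w with Rzw and Ryw.

Definable; ◇□p → □◇p defines it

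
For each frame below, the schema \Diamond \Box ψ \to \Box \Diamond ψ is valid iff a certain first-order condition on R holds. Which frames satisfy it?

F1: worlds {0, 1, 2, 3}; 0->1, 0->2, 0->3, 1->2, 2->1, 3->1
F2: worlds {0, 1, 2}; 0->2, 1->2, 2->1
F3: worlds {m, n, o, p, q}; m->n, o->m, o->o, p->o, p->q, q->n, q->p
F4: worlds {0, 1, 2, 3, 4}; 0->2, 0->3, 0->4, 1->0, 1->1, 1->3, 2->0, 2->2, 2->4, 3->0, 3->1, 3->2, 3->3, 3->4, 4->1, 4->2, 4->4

F2, F4

The schema corresponds to convergence: \forall x \forall y \forall z (Rxy \wedge Rxz \to \exists w (Ryw \wedge Rzw)).
F1: fails — R02 and R01 but 2 and 1 have no common successor.
F2: satisfies the condition.
F3: fails — Rmn and Rmn but n and n have no common successor.
F4: satisfies the condition.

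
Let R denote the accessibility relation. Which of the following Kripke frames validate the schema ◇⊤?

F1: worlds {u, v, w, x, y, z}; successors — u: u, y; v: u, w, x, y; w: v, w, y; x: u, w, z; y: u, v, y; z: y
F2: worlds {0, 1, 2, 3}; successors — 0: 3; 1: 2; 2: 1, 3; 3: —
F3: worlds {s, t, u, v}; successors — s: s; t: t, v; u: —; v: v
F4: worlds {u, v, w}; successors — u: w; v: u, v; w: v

This is the axiom for seriality; its first-order frame correspondent is ∀x ∃y Rxy.
F1: holds.
F2: fails — world 3 has no successor.
F3: fails — world u has no successor.
F4: holds.
Valid on: F1, F4.

F1, F4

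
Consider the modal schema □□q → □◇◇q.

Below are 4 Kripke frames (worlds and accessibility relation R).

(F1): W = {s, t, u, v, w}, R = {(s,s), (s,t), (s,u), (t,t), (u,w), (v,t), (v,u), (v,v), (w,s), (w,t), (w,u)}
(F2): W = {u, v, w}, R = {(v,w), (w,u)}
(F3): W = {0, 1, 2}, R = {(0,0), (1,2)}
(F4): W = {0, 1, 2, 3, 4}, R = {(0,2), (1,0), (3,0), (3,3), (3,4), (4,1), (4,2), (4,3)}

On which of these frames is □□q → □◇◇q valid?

(F1)

This is the axiom for a generalized confluence (Geach) condition; its first-order frame correspondent is ∀x ∀z (xRz → ∃w (xR²w ∧ zR²w)).
(F1): condition met.
(F2): fails — vRw but no t with vR²t and wR²t.
(F3): fails — 1R2 but no w with 1R²w and 2R²w.
(F4): fails — 0R2 but no w with 0R²w and 2R²w.
Valid on: (F1).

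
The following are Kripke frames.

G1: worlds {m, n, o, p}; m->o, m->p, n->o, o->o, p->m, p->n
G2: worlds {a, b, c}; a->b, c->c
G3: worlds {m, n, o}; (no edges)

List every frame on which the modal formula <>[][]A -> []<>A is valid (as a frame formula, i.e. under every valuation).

G3

Frame correspondent (Sahlqvist): forall x forall y forall z ((xRy & xRz) -> exists w (y R^2 w & zRw)) — i.e. a generalized confluence (Geach) condition.
G1: fails — mRo, mRp but no w with oR²w and pRw.
G2: fails — aRb, aRb but no w with bR²w and bRw.
G3: holds.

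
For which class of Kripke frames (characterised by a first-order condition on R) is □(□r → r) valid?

This schema is the T□ axiom.
It corresponds to shift-reflexivity: ∀x ∀y (Rxy → Ryy).

shift-reflexivity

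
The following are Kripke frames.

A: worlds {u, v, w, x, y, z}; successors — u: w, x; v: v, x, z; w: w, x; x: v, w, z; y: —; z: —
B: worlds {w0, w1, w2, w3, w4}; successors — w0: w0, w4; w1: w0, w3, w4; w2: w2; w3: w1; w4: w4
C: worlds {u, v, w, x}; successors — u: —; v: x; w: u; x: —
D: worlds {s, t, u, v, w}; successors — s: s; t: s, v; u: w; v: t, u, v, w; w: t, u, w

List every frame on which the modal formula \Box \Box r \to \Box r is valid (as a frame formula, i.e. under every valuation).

The schema corresponds to density: \forall x \forall y (Rxy \to \exists z (Rxz \wedge Rzy)).
A: ✓.
B: fails — Rw3w1 but no z with Rw3z and Rzw1.
C: fails — Rvx but no z with Rvz and Rzx.
D: ✓.
Valid on: A, D.

A, D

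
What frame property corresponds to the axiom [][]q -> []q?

density

This schema is the C4 axiom.
It corresponds to density: forall x forall y (Rxy -> exists z (Rxz & Rzy)).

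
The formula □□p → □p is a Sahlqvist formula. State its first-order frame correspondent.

Suppose □□p→□p is valid. Take Rxy and set V(p)={w : xR²w}. Then □□p at x, so □p at x, so p at y, i.e. ∃z(Rxz∧Rzy).
The converse is a direct semantic check.
Frame condition: ∀x ∀y (Rxy → ∃z (Rxz ∧ Rzy)).

Density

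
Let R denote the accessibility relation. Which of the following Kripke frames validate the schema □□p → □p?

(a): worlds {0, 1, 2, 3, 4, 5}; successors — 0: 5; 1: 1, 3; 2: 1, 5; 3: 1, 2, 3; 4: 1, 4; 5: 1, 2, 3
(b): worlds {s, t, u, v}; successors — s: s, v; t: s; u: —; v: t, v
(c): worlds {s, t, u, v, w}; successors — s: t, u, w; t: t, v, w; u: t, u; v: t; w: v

Frame correspondent (Sahlqvist): ∀x ∀y (Rxy → ∃z (Rxz ∧ Rzy)) — i.e. density.
(a): fails — R25 but no z with R2z and Rz5.
(b): ✓.
(c): fails — Rwv but no z with Rwz and Rzv.
Valid on: (b).

(b)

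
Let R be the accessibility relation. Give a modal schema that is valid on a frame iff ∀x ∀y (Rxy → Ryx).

p → □◇p

A defining formula is p → □◇p (the B axiom).
Suppose p→□◇p is valid. Take Rxy and set V(p)={x}. Then p at x, so □◇p at x, so ◇p at y, so some z with Ryz has p; z=x, i.e. Ryx.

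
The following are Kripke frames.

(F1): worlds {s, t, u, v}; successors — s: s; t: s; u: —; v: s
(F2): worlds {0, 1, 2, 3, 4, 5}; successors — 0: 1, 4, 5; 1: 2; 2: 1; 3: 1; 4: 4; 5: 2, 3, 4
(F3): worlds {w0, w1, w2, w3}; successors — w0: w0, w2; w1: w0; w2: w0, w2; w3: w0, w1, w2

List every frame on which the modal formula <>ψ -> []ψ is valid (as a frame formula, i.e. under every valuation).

(F1)

The schema corresponds to partial functionality: forall x forall y forall z (Rxy & Rxz -> y = z).
(F1): condition met.
(F2): fails — 0 sees both 1 and 4.
(F3): fails — w0 sees both w0 and w2.
Valid on: (F1).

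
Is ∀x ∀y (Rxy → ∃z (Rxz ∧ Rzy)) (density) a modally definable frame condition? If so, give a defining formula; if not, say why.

The condition is density. A defining modal formula is □□q → □q.
Suppose □□q→□q is valid. Take Rxy and set V(q)={w : xR²w}. Then □□q at x, so □q at x, so q at y, i.e. ∃z(Rxz∧Rzy).

Yes, by □□q → □q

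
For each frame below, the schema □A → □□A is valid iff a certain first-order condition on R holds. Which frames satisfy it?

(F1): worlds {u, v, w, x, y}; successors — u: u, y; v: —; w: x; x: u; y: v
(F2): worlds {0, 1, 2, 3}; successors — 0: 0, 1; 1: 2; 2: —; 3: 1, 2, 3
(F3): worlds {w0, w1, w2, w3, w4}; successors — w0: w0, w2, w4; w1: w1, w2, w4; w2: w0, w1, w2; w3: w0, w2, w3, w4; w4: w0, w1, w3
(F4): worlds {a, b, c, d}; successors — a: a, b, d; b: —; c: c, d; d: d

(F4)

This is the axiom for transitivity; its first-order frame correspondent is ∀x ∀y ∀z (Rxy ∧ Ryz → Rxz).
(F1): fails — Rwx and Rxu but not Rwu.
(F2): fails — R01 and R12 but not R02.
(F3): fails — Rw1w2 and Rw2w0 but not Rw1w0.
(F4): holds.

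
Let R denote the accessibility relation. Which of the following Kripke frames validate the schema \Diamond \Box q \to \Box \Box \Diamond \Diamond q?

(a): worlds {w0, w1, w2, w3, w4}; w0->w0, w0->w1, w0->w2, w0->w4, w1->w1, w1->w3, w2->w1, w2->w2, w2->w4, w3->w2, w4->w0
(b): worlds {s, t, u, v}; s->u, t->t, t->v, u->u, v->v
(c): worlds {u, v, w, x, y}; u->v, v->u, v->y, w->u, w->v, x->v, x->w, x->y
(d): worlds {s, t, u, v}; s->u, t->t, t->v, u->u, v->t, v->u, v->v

The schema corresponds to a generalized confluence (Geach) condition: \forall x \forall y \forall z ((xRy \wedge x R^2 z) \to \exists w (yRw \wedge z R^2 w)).
(a): fails — w0Rw4, w0R²w1 but no w with w4Rw and w1R²w.
(b): ✓.
(c): fails — uRv, uR²y but no t with vRt and yR²t.
(d): fails — tRt, tR²u but no w with tRw and uR²w.

(b)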